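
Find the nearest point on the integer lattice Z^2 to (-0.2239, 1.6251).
(0, 2)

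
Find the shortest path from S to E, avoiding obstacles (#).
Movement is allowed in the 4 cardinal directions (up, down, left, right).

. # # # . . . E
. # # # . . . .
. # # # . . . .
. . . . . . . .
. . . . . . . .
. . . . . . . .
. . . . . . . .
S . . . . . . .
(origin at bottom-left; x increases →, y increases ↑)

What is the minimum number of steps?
14
(one shortest path: (0, 0) → (1, 0) → (2, 0) → (3, 0) → (4, 0) → (5, 0) → (6, 0) → (7, 0) → (7, 1) → (7, 2) → (7, 3) → (7, 4) → (7, 5) → (7, 6) → (7, 7))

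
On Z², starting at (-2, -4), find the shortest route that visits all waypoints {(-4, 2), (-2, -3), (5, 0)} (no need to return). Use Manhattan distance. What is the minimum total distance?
19
(one optimal route: (-2, -4) → (-2, -3) → (-4, 2) → (5, 0))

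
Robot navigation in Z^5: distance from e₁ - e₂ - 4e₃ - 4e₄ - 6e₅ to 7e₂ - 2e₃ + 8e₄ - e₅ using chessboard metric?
12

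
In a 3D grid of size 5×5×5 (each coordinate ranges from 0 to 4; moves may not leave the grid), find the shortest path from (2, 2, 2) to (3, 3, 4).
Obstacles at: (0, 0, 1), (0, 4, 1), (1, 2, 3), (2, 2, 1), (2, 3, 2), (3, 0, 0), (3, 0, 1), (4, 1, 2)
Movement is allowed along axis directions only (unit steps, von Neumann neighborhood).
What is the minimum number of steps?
4
(one shortest path: (2, 2, 2) → (3, 2, 2) → (3, 3, 2) → (3, 3, 3) → (3, 3, 4))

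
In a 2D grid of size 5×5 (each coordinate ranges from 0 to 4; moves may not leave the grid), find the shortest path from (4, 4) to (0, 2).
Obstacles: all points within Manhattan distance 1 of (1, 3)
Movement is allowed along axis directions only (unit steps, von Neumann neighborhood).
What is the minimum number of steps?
8
(one shortest path: (4, 4) → (3, 4) → (3, 3) → (3, 2) → (2, 2) → (2, 1) → (1, 1) → (0, 1) → (0, 2))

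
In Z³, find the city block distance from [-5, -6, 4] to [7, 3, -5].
30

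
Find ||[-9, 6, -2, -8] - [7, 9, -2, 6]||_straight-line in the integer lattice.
21.4709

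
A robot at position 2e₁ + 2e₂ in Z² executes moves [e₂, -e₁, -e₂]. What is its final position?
(1, 2)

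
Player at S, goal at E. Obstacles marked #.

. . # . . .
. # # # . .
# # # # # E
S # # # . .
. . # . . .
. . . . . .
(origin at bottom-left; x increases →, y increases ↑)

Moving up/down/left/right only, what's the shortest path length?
10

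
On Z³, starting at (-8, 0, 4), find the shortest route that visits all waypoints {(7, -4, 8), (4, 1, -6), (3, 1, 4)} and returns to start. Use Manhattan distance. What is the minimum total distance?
68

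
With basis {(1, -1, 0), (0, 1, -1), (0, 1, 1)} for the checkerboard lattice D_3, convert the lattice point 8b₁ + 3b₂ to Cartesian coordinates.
(8, -5, -3)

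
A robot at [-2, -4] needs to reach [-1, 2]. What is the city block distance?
7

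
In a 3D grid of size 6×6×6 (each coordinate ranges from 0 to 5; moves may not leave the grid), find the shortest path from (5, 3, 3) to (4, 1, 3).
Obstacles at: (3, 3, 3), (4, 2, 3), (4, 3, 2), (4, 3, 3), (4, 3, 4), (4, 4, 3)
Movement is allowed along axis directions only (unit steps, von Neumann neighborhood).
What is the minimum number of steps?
3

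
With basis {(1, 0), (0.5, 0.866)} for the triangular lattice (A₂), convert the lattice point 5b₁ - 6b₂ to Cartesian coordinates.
(2, -5.196)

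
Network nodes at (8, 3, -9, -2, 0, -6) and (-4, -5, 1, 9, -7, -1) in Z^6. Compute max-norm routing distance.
12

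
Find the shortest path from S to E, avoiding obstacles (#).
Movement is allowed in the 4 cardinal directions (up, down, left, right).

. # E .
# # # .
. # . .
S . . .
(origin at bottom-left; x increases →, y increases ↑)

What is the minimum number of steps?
7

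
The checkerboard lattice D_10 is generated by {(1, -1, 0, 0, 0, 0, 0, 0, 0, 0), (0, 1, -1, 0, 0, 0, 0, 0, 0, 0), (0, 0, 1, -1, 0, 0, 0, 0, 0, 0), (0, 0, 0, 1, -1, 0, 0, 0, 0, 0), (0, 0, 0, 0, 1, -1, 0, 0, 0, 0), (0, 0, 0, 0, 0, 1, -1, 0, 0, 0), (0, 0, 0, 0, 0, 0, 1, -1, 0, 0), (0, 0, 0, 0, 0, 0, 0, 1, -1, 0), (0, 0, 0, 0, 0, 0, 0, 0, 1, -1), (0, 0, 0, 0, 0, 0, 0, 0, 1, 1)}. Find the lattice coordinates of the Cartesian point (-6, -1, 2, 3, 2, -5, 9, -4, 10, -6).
-6b₁ - 7b₂ - 5b₃ - 2b₄ - 5b₆ + 4b₇ + 8b₉ + 2b₁₀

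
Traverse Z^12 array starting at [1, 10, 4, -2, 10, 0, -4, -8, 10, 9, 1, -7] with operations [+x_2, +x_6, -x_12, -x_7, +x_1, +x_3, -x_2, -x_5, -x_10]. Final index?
(2, 10, 5, -2, 9, 1, -5, -8, 10, 8, 1, -8)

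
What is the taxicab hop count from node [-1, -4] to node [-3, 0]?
6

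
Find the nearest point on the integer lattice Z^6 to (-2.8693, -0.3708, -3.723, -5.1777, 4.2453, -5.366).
(-3, 0, -4, -5, 4, -5)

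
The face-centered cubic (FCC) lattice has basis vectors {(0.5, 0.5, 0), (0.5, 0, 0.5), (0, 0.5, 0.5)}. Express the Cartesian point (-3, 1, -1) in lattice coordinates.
-b₁ - 5b₂ + 3b₃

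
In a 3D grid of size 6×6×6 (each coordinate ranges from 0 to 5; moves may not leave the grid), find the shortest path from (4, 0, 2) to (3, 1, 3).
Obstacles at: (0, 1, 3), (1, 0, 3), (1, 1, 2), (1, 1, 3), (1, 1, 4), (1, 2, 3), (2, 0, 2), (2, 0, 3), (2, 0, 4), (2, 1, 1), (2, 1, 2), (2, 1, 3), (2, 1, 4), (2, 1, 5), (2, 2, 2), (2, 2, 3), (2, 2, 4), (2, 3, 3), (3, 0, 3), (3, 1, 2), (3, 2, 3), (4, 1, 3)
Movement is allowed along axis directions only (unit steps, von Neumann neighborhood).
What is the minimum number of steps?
5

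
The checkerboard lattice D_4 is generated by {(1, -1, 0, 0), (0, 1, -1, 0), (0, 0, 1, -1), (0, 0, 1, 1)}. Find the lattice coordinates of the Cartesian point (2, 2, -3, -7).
2b₁ + 4b₂ + 4b₃ - 3b₄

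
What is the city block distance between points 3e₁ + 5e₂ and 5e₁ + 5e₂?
2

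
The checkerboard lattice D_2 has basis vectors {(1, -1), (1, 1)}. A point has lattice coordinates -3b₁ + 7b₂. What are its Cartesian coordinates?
(4, 10)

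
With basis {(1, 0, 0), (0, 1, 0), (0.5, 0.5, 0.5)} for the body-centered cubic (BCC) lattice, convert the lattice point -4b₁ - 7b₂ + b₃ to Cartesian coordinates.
(-3.5, -6.5, 0.5)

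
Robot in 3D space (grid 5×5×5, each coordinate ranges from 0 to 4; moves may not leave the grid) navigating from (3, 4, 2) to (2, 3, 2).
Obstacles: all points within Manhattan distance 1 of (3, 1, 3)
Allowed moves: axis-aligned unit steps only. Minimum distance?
2
(one shortest path: (3, 4, 2) → (2, 4, 2) → (2, 3, 2))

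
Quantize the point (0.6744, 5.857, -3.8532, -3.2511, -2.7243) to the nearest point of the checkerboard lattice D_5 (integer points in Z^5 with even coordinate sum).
(0, 6, -4, -3, -3)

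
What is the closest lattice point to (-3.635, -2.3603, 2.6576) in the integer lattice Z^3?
(-4, -2, 3)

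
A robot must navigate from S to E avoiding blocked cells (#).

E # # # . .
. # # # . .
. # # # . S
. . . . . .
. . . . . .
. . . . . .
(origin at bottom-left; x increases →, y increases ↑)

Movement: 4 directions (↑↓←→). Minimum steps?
9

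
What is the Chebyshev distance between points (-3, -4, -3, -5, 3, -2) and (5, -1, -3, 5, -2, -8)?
10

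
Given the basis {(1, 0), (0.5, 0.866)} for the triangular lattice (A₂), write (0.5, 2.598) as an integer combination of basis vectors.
-b₁ + 3b₂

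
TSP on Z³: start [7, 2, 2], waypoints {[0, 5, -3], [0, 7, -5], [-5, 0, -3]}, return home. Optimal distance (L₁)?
52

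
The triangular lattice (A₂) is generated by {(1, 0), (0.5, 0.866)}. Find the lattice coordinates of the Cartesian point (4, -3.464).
6b₁ - 4b₂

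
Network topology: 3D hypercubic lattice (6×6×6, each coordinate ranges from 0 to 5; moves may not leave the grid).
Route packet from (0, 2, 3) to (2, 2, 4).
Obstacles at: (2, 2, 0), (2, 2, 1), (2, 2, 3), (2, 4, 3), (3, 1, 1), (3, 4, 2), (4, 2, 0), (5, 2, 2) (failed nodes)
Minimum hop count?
3
(one shortest path: (0, 2, 3) → (1, 2, 3) → (1, 2, 4) → (2, 2, 4))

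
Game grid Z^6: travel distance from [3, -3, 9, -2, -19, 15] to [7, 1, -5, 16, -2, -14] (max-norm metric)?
29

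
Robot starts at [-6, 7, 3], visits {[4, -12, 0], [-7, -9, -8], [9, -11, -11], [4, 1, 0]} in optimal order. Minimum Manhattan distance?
70
(one optimal route: (-6, 7, 3) → (4, 1, 0) → (4, -12, 0) → (9, -11, -11) → (-7, -9, -8))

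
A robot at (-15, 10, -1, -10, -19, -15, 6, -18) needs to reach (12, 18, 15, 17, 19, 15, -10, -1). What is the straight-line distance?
68.3154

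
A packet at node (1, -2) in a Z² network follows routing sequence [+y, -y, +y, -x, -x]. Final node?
(-1, -1)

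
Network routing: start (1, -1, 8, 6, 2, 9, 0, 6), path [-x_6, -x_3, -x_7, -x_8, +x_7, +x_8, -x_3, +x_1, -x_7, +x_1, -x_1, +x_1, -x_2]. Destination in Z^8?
(3, -2, 6, 6, 2, 8, -1, 6)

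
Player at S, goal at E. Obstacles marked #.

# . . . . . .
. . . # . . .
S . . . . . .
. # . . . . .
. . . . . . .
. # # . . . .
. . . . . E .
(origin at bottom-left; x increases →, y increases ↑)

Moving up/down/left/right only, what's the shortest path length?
9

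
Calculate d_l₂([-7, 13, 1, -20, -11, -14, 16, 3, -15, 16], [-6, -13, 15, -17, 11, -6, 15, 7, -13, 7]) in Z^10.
39.1408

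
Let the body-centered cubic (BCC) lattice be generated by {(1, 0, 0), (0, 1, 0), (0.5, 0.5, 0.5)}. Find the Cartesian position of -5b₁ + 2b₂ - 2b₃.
(-6, 1, -1)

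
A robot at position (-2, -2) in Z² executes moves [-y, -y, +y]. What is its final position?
(-2, -3)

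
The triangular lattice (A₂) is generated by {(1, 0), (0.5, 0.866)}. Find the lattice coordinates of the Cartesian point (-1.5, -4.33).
b₁ - 5b₂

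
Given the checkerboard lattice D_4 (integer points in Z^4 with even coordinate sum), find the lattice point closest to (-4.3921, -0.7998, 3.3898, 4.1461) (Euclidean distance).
(-4, -1, 3, 4)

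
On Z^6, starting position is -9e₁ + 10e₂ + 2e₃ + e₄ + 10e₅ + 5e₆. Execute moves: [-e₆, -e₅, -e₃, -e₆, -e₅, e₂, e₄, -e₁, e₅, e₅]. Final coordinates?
(-10, 11, 1, 2, 10, 3)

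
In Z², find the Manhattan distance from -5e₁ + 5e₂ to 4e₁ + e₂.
13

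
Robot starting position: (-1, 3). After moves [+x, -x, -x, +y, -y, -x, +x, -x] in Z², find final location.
(-3, 3)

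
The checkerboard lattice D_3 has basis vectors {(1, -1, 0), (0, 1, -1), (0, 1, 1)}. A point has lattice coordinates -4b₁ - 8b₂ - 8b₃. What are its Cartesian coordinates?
(-4, -12, 0)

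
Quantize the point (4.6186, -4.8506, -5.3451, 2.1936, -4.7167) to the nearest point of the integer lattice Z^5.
(5, -5, -5, 2, -5)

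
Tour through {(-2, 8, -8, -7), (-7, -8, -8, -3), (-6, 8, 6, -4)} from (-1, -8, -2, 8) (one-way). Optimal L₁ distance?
69
(one optimal route: (-1, -8, -2, 8) → (-7, -8, -8, -3) → (-2, 8, -8, -7) → (-6, 8, 6, -4))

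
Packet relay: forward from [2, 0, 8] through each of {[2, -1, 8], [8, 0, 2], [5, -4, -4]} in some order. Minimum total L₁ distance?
27
(one optimal route: (2, 0, 8) → (2, -1, 8) → (8, 0, 2) → (5, -4, -4))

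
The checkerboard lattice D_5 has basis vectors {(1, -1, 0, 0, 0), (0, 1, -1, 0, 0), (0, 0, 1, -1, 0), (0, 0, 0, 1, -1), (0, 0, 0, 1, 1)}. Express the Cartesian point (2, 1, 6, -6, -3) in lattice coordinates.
2b₁ + 3b₂ + 9b₃ + 3b₄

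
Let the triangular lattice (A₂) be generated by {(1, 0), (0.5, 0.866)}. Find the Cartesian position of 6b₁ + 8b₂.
(10, 6.928)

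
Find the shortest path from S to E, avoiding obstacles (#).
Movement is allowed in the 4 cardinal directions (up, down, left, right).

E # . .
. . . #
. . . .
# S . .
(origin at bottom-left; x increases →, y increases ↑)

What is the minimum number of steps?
4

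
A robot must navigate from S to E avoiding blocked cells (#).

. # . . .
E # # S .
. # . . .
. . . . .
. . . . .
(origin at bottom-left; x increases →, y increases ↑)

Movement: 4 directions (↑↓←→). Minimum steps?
7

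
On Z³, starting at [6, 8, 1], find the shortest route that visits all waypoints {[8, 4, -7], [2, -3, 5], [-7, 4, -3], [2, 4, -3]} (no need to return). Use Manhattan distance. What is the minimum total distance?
57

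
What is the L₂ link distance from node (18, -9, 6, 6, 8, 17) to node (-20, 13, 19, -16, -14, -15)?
63.9453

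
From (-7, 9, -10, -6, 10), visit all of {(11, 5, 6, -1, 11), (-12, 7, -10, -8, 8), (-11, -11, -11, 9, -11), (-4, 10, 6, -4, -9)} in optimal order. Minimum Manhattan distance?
165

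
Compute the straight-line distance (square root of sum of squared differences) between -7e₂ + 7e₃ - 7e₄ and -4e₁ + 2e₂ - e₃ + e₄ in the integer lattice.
15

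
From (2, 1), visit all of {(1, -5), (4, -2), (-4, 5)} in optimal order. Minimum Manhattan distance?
26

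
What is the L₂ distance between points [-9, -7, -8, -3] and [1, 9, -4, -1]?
19.3907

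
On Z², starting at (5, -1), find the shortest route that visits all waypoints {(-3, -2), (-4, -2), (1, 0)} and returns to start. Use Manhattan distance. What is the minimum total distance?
22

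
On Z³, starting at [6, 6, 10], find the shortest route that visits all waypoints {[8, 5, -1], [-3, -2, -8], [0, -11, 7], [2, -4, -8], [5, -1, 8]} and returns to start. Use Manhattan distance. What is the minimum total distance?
96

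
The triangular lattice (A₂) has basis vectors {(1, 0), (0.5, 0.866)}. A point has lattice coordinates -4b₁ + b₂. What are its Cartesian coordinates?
(-3.5, 0.866)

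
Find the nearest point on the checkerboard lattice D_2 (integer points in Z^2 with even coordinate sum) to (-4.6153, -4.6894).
(-5, -5)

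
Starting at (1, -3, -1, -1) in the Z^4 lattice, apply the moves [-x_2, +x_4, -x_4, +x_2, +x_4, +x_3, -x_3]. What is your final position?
(1, -3, -1, 0)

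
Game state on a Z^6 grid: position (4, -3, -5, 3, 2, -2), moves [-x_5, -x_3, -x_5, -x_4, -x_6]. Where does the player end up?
(4, -3, -6, 2, 0, -3)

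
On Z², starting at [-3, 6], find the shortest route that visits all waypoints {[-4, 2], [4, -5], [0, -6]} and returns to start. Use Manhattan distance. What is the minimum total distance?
40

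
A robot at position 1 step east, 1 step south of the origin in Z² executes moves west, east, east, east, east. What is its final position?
(4, -1)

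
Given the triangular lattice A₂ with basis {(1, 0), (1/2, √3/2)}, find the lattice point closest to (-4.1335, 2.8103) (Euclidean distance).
(-4.5, 2.598)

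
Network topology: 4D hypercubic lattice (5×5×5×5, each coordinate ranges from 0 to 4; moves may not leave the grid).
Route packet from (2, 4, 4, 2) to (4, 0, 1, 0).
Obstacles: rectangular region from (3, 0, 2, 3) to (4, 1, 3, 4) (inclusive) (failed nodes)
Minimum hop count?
11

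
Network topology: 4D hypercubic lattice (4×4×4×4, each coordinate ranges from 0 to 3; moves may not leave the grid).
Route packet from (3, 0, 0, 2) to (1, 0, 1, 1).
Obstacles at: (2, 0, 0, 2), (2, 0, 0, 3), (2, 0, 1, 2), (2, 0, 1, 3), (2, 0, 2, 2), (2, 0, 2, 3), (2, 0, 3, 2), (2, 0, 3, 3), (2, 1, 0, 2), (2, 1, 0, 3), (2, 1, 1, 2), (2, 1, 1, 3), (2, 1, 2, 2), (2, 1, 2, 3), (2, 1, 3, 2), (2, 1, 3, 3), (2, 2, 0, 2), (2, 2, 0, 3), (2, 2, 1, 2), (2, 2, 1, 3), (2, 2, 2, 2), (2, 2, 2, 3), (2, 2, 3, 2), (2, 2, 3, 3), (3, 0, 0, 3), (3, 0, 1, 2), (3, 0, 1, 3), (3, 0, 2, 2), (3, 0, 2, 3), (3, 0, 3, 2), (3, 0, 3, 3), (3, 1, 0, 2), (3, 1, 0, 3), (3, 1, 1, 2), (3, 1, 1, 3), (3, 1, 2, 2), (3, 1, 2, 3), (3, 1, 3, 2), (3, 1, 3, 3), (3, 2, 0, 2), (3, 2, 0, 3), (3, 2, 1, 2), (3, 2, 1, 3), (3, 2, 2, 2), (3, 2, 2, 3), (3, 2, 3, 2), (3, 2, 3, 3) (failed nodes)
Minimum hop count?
4
(one shortest path: (3, 0, 0, 2) → (3, 0, 0, 1) → (2, 0, 0, 1) → (1, 0, 0, 1) → (1, 0, 1, 1))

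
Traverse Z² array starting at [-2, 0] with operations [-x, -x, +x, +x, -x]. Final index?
(-3, 0)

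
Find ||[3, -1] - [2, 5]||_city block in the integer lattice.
7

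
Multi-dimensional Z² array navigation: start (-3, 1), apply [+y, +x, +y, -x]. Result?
(-3, 3)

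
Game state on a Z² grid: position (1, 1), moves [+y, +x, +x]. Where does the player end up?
(3, 2)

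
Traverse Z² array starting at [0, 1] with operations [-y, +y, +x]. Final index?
(1, 1)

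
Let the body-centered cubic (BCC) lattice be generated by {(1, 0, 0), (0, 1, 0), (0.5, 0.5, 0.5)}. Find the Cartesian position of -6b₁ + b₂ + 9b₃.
(-1.5, 5.5, 4.5)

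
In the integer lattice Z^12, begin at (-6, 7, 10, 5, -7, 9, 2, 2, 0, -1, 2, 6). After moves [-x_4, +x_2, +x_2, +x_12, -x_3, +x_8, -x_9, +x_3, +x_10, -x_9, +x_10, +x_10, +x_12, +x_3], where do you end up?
(-6, 9, 11, 4, -7, 9, 2, 3, -2, 2, 2, 8)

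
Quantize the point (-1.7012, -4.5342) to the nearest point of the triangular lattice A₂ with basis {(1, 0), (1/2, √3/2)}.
(-1.5, -4.33)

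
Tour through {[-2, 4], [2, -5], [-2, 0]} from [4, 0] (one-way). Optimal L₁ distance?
20
(one optimal route: (4, 0) → (2, -5) → (-2, 0) → (-2, 4))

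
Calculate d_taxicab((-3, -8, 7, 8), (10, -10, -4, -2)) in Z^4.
36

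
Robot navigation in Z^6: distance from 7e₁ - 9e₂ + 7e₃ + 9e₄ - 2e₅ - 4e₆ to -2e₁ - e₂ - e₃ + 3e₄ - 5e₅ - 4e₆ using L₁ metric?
34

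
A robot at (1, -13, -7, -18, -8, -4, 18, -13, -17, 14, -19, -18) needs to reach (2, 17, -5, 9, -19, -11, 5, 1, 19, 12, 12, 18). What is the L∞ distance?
36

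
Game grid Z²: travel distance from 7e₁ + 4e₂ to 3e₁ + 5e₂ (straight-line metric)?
4.12311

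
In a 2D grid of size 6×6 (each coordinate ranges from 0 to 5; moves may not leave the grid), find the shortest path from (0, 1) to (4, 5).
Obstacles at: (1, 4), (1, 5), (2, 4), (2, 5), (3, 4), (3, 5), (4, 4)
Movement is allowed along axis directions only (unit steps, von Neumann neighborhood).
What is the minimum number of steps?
10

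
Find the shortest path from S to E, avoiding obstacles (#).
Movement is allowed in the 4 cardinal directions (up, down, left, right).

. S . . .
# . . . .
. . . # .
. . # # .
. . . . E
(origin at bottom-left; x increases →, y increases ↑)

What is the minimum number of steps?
7
(one shortest path: (1, 4) → (2, 4) → (3, 4) → (4, 4) → (4, 3) → (4, 2) → (4, 1) → (4, 0))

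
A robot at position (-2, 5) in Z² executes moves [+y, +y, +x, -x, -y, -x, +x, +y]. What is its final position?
(-2, 7)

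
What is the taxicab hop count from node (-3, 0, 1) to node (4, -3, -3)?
14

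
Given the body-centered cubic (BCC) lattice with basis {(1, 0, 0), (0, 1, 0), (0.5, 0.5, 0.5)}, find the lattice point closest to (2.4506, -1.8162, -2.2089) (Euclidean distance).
(2.5, -1.5, -2.5)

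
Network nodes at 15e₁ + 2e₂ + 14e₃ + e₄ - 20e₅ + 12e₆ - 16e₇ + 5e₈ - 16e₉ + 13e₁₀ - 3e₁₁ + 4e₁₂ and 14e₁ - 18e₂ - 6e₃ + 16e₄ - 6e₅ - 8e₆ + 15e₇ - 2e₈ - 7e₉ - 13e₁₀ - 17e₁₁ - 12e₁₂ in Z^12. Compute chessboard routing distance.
31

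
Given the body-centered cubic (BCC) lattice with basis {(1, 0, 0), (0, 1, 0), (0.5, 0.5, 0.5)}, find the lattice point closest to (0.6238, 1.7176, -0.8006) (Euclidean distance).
(0.5, 1.5, -0.5)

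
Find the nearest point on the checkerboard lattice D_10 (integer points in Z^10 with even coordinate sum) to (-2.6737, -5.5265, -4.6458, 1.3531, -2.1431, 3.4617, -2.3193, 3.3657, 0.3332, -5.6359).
(-3, -5, -5, 1, -2, 3, -2, 3, 0, -6)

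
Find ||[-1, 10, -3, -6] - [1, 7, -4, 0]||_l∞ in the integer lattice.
6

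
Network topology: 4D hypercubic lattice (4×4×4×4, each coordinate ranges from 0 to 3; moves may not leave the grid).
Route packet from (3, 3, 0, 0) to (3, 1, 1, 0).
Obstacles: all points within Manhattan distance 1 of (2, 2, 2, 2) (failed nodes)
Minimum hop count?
3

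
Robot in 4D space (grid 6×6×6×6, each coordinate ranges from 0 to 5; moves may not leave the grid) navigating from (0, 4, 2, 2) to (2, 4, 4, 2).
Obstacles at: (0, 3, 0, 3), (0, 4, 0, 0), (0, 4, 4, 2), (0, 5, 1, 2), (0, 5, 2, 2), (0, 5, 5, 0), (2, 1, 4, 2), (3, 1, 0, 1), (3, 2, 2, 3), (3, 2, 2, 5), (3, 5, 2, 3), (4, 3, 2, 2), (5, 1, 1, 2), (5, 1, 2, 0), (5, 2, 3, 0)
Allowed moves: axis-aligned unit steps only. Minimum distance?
4
(one shortest path: (0, 4, 2, 2) → (1, 4, 2, 2) → (2, 4, 2, 2) → (2, 4, 3, 2) → (2, 4, 4, 2))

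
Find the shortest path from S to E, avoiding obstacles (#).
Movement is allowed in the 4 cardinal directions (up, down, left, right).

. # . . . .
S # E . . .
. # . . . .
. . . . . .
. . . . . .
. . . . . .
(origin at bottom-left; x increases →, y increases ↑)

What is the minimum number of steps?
6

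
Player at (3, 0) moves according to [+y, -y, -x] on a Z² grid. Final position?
(2, 0)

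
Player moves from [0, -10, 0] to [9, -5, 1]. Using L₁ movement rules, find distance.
15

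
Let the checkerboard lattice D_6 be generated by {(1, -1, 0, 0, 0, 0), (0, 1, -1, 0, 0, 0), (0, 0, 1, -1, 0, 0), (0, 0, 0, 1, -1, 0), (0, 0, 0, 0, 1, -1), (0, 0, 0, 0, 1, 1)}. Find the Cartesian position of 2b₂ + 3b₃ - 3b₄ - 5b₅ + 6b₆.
(0, 2, 1, -6, 4, 11)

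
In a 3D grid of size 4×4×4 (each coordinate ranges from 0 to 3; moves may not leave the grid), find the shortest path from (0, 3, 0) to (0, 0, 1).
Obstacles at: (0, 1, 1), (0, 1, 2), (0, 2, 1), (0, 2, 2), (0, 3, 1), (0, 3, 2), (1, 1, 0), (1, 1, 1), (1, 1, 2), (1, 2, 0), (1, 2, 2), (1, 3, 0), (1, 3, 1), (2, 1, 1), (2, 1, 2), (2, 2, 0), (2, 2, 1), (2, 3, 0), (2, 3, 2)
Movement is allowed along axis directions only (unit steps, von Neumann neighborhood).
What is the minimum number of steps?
4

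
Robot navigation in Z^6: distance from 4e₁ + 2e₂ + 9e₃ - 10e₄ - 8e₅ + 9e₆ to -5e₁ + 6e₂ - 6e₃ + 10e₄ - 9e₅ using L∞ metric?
20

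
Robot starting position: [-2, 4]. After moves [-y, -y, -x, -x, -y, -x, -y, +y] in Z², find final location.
(-5, 1)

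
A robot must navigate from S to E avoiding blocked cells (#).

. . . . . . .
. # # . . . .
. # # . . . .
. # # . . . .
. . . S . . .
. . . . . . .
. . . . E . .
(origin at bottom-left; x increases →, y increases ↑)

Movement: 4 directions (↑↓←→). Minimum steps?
3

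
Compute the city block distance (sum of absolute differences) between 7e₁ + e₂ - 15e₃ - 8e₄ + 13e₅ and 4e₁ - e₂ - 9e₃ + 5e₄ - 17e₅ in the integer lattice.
54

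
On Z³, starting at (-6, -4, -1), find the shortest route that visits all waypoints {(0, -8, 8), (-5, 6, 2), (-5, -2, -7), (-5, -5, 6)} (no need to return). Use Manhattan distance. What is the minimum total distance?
51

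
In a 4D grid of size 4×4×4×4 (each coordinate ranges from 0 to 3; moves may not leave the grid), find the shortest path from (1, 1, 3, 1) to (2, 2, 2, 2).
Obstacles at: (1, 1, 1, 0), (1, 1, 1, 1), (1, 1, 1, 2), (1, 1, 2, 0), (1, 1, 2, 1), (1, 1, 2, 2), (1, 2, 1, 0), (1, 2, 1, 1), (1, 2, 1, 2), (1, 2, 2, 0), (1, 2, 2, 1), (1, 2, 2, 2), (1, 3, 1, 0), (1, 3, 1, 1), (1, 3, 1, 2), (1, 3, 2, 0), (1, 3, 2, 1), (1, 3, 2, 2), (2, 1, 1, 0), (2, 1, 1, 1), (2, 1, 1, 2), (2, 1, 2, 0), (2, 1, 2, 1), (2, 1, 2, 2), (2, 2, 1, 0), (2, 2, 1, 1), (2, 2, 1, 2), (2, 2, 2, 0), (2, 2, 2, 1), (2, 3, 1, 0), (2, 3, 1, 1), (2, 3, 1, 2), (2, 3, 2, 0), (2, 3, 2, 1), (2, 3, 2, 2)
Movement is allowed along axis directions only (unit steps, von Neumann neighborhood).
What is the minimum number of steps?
4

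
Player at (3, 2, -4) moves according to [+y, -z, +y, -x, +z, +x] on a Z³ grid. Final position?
(3, 4, -4)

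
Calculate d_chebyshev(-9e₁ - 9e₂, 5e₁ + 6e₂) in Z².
15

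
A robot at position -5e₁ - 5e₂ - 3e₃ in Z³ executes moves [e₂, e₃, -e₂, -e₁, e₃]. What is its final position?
(-6, -5, -1)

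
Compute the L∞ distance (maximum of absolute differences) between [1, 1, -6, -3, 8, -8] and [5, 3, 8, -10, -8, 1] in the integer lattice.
16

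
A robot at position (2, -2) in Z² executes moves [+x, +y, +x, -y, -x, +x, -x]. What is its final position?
(3, -2)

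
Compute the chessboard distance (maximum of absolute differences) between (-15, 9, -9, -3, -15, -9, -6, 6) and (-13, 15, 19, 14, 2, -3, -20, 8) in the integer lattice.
28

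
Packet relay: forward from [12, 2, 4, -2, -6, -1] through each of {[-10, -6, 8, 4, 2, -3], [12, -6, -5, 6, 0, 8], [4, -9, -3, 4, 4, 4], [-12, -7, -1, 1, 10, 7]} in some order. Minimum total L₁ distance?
128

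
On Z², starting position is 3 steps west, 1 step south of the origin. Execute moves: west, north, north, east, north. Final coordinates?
(-3, 2)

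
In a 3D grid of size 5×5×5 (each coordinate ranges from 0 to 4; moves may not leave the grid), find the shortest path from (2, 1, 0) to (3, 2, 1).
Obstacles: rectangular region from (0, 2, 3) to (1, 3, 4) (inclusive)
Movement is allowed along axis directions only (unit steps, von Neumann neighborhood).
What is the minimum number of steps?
3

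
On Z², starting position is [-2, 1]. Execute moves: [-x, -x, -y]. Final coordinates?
(-4, 0)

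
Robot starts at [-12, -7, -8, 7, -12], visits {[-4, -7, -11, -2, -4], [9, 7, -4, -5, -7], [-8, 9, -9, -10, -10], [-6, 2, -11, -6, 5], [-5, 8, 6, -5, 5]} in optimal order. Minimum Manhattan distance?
146
(one optimal route: (-12, -7, -8, 7, -12) → (-4, -7, -11, -2, -4) → (-6, 2, -11, -6, 5) → (-5, 8, 6, -5, 5) → (9, 7, -4, -5, -7) → (-8, 9, -9, -10, -10))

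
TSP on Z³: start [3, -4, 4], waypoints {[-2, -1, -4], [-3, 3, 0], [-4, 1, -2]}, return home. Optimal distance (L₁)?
44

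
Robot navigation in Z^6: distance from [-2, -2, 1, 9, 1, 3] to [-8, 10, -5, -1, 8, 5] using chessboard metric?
12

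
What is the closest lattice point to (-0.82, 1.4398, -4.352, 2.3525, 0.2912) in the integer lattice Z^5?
(-1, 1, -4, 2, 0)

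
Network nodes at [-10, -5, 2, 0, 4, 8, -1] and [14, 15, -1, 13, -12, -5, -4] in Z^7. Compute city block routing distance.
92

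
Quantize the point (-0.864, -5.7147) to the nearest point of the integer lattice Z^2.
(-1, -6)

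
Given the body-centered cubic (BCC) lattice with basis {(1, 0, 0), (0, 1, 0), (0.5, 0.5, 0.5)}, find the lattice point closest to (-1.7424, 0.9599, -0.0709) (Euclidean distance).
(-2, 1, 0)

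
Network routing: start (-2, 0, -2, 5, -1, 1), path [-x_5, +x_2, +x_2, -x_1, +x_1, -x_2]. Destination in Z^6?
(-2, 1, -2, 5, -2, 1)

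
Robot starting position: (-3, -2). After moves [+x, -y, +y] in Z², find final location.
(-2, -2)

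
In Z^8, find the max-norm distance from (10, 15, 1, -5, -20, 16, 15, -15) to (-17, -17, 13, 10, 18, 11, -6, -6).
38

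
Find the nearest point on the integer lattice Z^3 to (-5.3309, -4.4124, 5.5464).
(-5, -4, 6)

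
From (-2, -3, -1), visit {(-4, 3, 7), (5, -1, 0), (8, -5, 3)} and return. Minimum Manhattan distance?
60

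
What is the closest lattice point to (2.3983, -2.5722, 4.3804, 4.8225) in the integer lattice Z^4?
(2, -3, 4, 5)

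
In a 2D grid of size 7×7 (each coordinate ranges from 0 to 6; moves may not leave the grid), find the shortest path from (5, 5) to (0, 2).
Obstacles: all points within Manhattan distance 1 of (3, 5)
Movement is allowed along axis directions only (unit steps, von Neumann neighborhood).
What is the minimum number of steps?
8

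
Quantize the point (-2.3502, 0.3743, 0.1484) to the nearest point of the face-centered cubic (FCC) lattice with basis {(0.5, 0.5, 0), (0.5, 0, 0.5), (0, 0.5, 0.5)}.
(-2.5, 0.5, 0)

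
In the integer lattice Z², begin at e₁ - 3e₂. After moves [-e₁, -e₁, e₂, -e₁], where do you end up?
(-2, -2)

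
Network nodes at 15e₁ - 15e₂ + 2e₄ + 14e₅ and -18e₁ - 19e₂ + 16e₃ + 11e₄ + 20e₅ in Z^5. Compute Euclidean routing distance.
38.4448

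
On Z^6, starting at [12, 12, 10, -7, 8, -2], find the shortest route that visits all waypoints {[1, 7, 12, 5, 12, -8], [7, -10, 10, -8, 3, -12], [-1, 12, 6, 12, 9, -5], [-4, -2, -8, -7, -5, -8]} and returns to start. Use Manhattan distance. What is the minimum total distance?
222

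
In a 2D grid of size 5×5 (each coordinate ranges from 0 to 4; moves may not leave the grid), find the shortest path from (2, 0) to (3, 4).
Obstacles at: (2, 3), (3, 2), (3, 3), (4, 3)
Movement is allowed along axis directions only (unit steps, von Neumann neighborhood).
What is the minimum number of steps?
7
(one shortest path: (2, 0) → (1, 0) → (1, 1) → (1, 2) → (1, 3) → (1, 4) → (2, 4) → (3, 4))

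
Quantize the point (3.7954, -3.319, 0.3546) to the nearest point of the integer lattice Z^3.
(4, -3, 0)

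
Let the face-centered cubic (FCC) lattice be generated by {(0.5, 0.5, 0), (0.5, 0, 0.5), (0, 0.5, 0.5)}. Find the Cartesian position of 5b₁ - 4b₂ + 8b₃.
(0.5, 6.5, 2)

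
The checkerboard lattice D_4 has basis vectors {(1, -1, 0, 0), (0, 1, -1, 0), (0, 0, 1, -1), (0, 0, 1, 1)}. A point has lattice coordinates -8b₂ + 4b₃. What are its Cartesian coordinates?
(0, -8, 12, -4)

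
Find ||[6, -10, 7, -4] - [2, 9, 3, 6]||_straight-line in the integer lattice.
22.2036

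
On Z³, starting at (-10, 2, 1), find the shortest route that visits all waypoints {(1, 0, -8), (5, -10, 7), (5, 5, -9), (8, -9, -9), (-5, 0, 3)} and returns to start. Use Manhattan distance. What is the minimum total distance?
102
(one optimal route: (-10, 2, 1) → (1, 0, -8) → (5, 5, -9) → (8, -9, -9) → (5, -10, 7) → (-5, 0, 3) → (-10, 2, 1))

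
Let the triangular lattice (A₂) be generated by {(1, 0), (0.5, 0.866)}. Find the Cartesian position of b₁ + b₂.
(1.5, 0.866)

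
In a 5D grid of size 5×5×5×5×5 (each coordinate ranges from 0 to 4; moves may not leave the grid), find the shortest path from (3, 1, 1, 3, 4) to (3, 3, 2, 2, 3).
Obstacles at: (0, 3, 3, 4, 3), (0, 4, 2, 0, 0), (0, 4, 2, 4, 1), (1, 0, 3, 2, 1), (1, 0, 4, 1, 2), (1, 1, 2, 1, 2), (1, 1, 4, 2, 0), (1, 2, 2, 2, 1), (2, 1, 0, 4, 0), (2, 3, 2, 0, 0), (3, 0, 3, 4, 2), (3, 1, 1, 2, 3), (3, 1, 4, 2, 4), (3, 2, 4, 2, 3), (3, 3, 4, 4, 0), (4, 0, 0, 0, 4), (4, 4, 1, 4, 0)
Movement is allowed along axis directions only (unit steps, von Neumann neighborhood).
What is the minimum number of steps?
5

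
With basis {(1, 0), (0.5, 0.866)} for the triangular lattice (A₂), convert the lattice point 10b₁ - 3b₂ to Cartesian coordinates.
(8.5, -2.598)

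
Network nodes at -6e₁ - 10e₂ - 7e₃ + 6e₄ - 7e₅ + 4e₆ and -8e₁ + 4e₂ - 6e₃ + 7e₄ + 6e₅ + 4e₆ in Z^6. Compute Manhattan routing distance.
31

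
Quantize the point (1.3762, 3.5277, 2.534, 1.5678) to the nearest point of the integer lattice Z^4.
(1, 4, 3, 2)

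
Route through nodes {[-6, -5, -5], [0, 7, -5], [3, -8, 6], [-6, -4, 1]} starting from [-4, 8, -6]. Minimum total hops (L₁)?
49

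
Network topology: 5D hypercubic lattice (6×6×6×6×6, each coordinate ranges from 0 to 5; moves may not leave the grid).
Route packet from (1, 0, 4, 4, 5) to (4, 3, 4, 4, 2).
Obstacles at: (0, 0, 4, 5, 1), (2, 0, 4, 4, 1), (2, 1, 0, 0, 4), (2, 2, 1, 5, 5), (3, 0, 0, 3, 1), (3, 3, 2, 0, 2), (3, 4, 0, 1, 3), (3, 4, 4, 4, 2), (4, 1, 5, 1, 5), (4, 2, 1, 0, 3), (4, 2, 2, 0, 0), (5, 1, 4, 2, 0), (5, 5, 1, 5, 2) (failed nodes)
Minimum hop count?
9
(one shortest path: (1, 0, 4, 4, 5) → (2, 0, 4, 4, 5) → (3, 0, 4, 4, 5) → (4, 0, 4, 4, 5) → (4, 1, 4, 4, 5) → (4, 2, 4, 4, 5) → (4, 3, 4, 4, 5) → (4, 3, 4, 4, 4) → (4, 3, 4, 4, 3) → (4, 3, 4, 4, 2))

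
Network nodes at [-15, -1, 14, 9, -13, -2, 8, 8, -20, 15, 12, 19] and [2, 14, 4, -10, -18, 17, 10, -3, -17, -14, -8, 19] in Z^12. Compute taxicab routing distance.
150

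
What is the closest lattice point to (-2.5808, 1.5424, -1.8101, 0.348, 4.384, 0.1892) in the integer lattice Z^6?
(-3, 2, -2, 0, 4, 0)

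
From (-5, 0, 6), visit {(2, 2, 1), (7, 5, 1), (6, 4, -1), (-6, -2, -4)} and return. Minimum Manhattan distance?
60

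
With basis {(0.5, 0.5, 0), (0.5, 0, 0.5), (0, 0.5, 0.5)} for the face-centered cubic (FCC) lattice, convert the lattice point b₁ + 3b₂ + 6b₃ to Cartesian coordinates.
(2, 3.5, 4.5)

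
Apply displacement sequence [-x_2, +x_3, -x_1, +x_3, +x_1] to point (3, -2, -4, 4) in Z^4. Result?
(3, -3, -2, 4)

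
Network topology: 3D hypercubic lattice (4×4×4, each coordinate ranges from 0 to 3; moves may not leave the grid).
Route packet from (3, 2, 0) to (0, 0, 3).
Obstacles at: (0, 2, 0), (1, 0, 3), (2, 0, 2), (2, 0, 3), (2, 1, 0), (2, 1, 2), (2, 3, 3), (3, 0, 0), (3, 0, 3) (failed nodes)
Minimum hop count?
8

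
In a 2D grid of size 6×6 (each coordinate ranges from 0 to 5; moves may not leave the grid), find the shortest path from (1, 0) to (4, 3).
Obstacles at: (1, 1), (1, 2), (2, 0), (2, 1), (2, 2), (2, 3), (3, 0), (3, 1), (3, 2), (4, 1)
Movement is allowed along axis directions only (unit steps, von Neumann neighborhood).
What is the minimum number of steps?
10
(one shortest path: (1, 0) → (0, 0) → (0, 1) → (0, 2) → (0, 3) → (1, 3) → (1, 4) → (2, 4) → (3, 4) → (4, 4) → (4, 3))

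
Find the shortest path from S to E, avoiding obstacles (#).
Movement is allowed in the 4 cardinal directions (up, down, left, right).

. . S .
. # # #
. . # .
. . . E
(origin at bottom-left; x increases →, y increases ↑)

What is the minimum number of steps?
8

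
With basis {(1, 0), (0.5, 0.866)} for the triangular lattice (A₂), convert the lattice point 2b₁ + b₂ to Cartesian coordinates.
(2.5, 0.866)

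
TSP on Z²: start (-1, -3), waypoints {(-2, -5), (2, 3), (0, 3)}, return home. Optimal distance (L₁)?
24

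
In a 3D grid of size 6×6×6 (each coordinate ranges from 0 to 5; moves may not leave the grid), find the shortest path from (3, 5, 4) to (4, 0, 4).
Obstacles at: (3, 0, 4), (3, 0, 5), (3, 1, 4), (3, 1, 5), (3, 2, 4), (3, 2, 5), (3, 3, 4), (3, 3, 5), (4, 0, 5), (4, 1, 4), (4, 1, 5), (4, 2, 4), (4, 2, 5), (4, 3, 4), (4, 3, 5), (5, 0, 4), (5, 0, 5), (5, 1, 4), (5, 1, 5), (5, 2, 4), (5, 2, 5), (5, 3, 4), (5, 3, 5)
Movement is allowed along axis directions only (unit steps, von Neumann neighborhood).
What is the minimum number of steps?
8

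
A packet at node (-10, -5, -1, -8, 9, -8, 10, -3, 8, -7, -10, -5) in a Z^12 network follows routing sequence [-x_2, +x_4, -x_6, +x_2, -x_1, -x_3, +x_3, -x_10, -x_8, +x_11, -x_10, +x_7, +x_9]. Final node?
(-11, -5, -1, -7, 9, -9, 11, -4, 9, -9, -9, -5)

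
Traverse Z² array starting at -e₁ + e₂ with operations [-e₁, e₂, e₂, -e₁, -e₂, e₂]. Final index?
(-3, 3)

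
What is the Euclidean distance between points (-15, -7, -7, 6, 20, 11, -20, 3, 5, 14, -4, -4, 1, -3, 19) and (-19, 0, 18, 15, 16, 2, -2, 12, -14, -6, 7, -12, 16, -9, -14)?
59.7411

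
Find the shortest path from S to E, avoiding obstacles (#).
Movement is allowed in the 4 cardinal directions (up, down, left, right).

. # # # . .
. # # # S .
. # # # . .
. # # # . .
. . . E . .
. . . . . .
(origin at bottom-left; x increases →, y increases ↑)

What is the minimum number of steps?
4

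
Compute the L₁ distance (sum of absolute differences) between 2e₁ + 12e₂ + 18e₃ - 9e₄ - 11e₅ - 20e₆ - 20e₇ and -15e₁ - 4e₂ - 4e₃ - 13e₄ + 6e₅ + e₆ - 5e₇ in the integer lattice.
112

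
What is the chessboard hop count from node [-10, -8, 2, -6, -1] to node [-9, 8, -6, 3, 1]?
16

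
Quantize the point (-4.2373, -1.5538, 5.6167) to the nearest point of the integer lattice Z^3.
(-4, -2, 6)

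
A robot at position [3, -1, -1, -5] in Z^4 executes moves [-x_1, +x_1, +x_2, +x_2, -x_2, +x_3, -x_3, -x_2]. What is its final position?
(3, -1, -1, -5)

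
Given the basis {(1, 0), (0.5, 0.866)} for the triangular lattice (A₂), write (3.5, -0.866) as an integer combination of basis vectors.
4b₁ - b₂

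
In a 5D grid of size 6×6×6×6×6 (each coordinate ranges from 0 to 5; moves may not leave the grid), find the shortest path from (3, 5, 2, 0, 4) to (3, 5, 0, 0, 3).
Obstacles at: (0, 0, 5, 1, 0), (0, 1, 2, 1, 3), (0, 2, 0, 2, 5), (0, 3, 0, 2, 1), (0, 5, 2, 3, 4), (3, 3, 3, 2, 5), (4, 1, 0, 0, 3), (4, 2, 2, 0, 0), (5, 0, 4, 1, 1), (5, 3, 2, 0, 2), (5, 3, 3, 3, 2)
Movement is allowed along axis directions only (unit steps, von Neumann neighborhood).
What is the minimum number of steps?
3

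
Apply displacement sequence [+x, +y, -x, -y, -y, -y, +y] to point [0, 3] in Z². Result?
(0, 2)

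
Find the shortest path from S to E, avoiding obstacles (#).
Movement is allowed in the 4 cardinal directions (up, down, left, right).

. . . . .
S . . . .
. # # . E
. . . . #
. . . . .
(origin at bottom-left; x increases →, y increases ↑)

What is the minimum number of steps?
5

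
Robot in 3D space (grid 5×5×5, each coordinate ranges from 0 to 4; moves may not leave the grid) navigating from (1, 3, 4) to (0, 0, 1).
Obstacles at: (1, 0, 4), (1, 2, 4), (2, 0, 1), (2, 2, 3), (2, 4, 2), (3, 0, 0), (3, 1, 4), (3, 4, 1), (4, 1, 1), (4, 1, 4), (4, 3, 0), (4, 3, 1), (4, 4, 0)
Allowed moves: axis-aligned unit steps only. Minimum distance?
7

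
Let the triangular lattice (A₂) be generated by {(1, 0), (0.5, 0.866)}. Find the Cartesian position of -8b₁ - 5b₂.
(-10.5, -4.33)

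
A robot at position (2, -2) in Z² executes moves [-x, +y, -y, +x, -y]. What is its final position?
(2, -3)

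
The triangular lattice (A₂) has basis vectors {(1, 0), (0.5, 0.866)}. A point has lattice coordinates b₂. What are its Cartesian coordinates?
(0.5, 0.866)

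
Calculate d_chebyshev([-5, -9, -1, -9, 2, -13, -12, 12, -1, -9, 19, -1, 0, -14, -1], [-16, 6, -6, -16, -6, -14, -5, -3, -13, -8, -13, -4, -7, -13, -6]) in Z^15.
32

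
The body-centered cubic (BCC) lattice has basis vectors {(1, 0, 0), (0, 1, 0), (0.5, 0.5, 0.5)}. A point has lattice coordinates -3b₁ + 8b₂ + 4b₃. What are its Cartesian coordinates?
(-1, 10, 2)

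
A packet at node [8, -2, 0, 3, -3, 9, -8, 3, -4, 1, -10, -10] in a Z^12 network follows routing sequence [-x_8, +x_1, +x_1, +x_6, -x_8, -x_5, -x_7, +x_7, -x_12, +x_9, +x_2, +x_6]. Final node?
(10, -1, 0, 3, -4, 11, -8, 1, -3, 1, -10, -11)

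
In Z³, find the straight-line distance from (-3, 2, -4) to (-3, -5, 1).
8.60233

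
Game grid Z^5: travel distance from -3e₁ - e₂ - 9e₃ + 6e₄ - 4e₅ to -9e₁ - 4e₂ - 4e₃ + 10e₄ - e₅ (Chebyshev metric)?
6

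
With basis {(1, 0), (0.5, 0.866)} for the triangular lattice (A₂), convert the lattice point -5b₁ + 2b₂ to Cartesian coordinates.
(-4, 1.732)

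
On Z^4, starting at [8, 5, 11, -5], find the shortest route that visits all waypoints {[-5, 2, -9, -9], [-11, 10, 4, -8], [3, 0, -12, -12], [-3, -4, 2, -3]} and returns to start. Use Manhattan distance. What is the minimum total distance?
142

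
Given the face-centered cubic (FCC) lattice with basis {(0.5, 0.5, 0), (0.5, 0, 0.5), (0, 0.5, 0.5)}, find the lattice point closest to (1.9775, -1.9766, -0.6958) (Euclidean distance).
(2, -2, -1)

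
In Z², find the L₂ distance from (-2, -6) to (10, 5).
16.2788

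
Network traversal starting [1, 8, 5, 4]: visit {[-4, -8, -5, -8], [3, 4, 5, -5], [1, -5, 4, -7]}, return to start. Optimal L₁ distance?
90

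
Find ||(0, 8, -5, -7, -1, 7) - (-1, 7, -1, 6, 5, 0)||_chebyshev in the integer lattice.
13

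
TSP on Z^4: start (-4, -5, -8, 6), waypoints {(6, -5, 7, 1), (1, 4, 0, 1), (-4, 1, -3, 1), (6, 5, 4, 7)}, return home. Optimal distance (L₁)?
92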